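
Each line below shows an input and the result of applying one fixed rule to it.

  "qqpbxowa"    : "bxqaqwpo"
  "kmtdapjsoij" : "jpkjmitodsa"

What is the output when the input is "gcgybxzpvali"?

xzgiclgayvbp

Looking at the pairs, the operation is to take characters alternately from the front and the back (1st, last, 2nd, 2nd-last, ...), then move the last 2 characters to the front (rotate right by 2).
Applying both steps to "gcgybxzpvali": "giclgayvbpxz", then "xzgiclgayvbp".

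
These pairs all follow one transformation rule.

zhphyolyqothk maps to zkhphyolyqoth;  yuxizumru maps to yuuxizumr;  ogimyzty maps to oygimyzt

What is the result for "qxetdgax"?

The pattern: swap the first and last characters, then move the last character to the front.
Starting from "qxetdgax": after the first operation, "xxetdgaq"; after the second, "qxxetdga".
(Check on "yuxizumru": → "uuxizumry" → "yuuxizumr" ✓)

qxxetdga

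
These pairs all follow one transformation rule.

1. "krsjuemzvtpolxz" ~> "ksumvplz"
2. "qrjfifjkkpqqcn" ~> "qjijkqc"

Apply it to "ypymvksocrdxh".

yyvscdh

What's happening: keep every other character starting from the first (positions 1st, 3rd, 5th, ...).
So "ypymvksocrdxh" becomes "yyvscdh".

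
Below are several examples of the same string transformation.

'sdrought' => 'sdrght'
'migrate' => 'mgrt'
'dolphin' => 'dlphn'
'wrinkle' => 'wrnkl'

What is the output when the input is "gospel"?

Each output is the input with this applied: remove every vowel.
Applying that to "gospel" gives "gspl".

gspl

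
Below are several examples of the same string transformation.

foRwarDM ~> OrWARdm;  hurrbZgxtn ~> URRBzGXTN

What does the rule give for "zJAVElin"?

javeLIN

Looking at the pairs, the operation is to flip the case of every letter, then delete the first character.
Starting from "zJAVElin": after the first operation, "ZjaveLIN"; after the second, "javeLIN".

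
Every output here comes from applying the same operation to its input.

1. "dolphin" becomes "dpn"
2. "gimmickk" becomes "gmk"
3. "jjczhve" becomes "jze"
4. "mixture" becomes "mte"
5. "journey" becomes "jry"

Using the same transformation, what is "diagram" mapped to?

Rule — keep one character in every 3, starting at position 1 (positions 1st, 4th, 7th, ...).
"diagram" → "dgm".

dgm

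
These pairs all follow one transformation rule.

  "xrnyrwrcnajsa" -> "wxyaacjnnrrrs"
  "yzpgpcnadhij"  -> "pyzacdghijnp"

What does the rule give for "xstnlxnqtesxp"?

The transformation: sort the characters into alphabetical order, then move the last 3 characters to the front (rotate right by 3).
"xstnlxnqtesxp" → "elnnpqssttxxx" → "xxxelnnpqsstt".

xxxelnnpqsstt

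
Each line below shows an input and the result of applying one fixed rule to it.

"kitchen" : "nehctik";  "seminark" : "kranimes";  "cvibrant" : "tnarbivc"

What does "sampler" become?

relpmas

The rule is to reverse the string.
For "sampler" the result is "relpmas".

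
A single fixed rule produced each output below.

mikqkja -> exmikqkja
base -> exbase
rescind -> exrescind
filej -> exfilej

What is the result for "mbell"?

exmbell

The pattern: prepend "ex".
For "mbell" the result is "exmbell".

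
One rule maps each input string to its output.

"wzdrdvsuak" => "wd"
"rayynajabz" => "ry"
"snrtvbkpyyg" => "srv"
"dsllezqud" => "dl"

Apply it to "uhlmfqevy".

ul

In each case the input is transformed by: keep every other character starting from the first (positions 1st, 3rd, 5th, ...), then delete the last 3 characters.
On "uhlmfqevy" that produces "ul".
(Check on "snrtvbkpyyg": → "srvkyg" → "srv" ✓)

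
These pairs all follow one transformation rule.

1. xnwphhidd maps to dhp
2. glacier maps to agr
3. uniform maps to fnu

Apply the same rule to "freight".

The pattern: sort the characters into alphabetical order, then keep one character in every 3, starting at position 1 (positions 1st, 4th, 7th, ...).
For "freight", step one produces "efghirt"; step two turns that into "eht".

eht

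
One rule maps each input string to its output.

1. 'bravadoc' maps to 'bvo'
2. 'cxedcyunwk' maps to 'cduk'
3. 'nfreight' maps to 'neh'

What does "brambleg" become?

The pattern: keep one character in every 3, starting at position 1 (positions 1st, 4th, 7th, ...).
For "brambleg" the result is "bme".

bme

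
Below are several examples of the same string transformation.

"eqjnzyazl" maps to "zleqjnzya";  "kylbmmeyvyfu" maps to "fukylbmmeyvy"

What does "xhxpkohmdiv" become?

Rule — move the last 2 characters to the front (rotate right by 2).
On "xhxpkohmdiv" that produces "ivxhxpkohmd".

ivxhxpkohmd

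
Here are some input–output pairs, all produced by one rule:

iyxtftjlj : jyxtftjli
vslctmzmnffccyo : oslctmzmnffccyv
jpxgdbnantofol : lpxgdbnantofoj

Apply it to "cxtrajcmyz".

Rule — swap the first and last characters.
So "cxtrajcmyz" becomes "zxtrajcmyc".

zxtrajcmyc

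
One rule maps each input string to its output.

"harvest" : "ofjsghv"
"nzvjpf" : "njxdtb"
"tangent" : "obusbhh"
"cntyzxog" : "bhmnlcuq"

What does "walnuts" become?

ozbihgk

Rule — shift every letter 12 places backward in the alphabet (wrapping around), then move the first character to the end.
Working it through for "walnuts": intermediate "kozbihg", final "ozbihgk".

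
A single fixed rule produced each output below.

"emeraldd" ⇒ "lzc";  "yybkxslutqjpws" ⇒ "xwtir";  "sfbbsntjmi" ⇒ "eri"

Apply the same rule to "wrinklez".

qjy

Each output is the input with this applied: keep one character in every 3, starting at position 2 (positions 2nd, 5th, 8th, ...), then shift every letter 1 place backward in the alphabet (wrapping around).
"wrinklez" → "qjy".
(Check on "yybkxslutqjpws": → "yxujs" → "xwtir" ✓)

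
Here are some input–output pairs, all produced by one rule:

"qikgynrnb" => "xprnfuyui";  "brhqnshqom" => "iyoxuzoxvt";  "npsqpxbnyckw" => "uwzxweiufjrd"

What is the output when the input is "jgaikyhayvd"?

qnhprfohfck

In each case the input is transformed by: shift every letter 7 places forward in the alphabet (wrapping around).
On "jgaikyhayvd" that produces "qnhprfohfck".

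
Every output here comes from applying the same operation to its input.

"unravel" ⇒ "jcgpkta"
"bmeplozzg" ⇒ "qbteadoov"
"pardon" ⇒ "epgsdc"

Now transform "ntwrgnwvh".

Each output is the input with this applied: shift every letter 11 places backward in the alphabet (wrapping around).
Doing the same to "ntwrgnwvh": "cilgvclkw".

cilgvclkw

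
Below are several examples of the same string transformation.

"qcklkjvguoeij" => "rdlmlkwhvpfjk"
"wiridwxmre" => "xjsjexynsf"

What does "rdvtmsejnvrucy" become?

The pattern: shift every letter 1 place forward in the alphabet (wrapping around).
For "rdvtmsejnvrucy" the result is "sewuntfkowsvdz".

sewuntfkowsvdz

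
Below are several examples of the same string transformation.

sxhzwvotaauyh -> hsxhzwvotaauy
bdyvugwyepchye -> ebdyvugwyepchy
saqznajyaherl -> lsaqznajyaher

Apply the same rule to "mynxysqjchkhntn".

Looking at the pairs, the operation is to move the last character to the front.
"mynxysqjchkhntn" → "nmynxysqjchkhnt".

nmynxysqjchkhnt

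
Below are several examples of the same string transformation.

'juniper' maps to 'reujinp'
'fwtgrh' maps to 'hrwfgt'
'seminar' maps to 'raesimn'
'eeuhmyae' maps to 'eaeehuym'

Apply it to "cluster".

relcsut

In each case the input is transformed by: move the last 2 characters to the front (rotate right by 2), then swap each adjacent pair of characters (1↔2, 3↔4, ...).
For "cluster", step one produces "erclust"; step two turns that into "relcsut".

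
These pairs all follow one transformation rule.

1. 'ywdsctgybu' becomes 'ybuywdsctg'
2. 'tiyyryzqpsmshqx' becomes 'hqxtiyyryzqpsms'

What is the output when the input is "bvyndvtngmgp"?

mgpbvyndvtng

Looking at the pairs, the operation is to move the last 3 characters to the front (rotate right by 3).
Doing the same to "bvyndvtngmgp": "mgpbvyndvtng".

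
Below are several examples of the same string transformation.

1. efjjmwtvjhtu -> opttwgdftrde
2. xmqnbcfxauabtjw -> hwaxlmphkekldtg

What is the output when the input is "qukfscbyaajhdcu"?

Rule — shift every letter 10 places forward in the alphabet (wrapping around).
Applying that to "qukfscbyaajhdcu" gives "aeupcmlikktrnme".

aeupcmlikktrnme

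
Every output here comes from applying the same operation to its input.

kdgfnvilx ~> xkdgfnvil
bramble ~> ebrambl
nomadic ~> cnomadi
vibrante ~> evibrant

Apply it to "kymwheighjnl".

lkymwheighjn

The rule is to move the last character to the front.
For "kymwheighjnl" the result is "lkymwheighjn".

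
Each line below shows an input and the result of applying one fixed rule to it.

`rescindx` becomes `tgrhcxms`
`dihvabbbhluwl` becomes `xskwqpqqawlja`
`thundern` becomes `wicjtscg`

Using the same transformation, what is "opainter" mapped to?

The transformation: swap each adjacent pair of characters (1↔2, 3↔4, ...), then shift every letter 11 places backward in the alphabet (wrapping around).
Applying both steps to "opainter": "poiatnre", then "edxpicgt".

edxpicgt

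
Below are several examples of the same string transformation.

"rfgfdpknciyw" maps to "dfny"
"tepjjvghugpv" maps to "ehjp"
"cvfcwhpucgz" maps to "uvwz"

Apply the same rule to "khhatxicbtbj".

The pattern: keep one character in every 3, starting at position 2 (positions 2nd, 5th, 8th, ...), then sort the characters into alphabetical order.
Applying both steps to "khhatxicbtbj": "htcb", then "bcht".

bcht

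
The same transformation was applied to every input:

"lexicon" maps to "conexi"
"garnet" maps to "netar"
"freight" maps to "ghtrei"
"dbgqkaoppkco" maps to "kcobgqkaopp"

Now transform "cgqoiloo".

Looking at the pairs, the operation is to delete the first character, then move the last 3 characters to the front (rotate right by 3).
On "cgqoiloo" that produces "loogqoi".

loogqoi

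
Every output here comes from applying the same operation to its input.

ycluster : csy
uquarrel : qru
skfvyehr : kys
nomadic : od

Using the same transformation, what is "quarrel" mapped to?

Looking at the pairs, the operation is to swap the first and last characters, then keep one character in every 3, starting at position 2 (positions 2nd, 5th, 8th, ...).
For "quarrel", step one produces "luarreq"; step two turns that into "ur".
(Check on "nomadic": → "comadin" → "od" ✓)

ur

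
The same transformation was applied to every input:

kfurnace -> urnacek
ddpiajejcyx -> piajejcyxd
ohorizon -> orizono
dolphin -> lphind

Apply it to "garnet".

The rule is to move the first character to the end, then delete the first character.
On "garnet" that produces "rnetg".

rnetg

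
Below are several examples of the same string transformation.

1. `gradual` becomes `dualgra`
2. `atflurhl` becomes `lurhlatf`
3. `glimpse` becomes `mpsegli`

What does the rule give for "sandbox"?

dboxsan

In each case the input is transformed by: move the first 3 characters to the end (rotate left by 3).
For "sandbox" the result is "dboxsan".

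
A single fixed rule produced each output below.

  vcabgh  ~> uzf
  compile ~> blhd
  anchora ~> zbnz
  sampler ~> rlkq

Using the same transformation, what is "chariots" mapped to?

Rule — shift every letter 1 place backward in the alphabet (wrapping around), then keep every other character starting from the first (positions 1st, 3rd, 5th, ...).
Doing the same to "chariots": "bzhs".

bzhs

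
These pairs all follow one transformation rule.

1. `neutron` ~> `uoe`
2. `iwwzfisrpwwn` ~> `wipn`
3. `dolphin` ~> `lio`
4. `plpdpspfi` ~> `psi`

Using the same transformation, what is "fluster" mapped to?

uel

In each case the input is transformed by: move the first 2 characters to the end (rotate left by 2), then keep one character in every 3, starting at position 1 (positions 1st, 4th, 7th, ...).
Applying both steps to "fluster": "usterfl", then "uel".
(Check on "plpdpspfi": → "pdpspfipl" → "psi" ✓)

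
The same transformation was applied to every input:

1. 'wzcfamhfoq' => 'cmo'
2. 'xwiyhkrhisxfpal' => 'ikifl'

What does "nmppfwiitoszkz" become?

pwtz

What's happening: keep one character in every 3, starting at position 3 (positions 3rd, 6th, 9th, ...).
"nmppfwiitoszkz" → "pwtz".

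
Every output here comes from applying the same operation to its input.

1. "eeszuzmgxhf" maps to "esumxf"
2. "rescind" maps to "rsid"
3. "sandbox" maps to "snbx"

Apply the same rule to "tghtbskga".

thbka

The transformation: keep every other character starting from the first (positions 1st, 3rd, 5th, ...).
Applying that to "tghtbskga" gives "thbka".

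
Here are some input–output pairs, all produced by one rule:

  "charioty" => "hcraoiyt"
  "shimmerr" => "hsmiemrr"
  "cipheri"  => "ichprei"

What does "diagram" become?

In each case the input is transformed by: swap each adjacent pair of characters (1↔2, 3↔4, ...).
On "diagram" that produces "idgaarm".

idgaarm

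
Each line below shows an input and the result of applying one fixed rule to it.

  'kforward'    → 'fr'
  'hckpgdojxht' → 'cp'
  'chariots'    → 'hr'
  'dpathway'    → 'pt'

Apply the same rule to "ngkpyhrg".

gp

What's happening: keep every other character starting from the second (positions 2nd, 4th, 6th, ...), then keep only the first 2 characters.
Starting from "ngkpyhrg": after the first operation, "gphg"; after the second, "gp".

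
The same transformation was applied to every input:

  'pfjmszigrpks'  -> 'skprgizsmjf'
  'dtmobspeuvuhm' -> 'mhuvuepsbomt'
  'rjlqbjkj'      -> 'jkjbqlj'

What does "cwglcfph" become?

What's happening: reverse the string, then delete the last character.
Working it through for "cwglcfph": intermediate "hpfclgwc", final "hpfclgw".

hpfclgw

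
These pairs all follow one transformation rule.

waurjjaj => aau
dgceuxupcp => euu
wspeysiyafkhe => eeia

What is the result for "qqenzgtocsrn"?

Rule — move the last 3 characters to the front (rotate right by 3), then keep only the vowels.
Applying both steps to "qqenzgtocsrn": "srnqqenzgtoc", then "eo".

eo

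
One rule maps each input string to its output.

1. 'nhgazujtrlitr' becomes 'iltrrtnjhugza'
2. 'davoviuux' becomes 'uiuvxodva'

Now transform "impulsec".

sleucpim

Rule — move the last 3 characters to the front (rotate right by 3), then take characters alternately from the front and the back (1st, last, 2nd, 2nd-last, ...).
Applying that to "impulsec" gives "sleucpim".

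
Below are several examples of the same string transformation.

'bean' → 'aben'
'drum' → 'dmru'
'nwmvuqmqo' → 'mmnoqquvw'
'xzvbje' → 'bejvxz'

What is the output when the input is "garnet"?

aegnrt

Looking at the pairs, the operation is to sort the characters into alphabetical order.
On "garnet" that produces "aegnrt".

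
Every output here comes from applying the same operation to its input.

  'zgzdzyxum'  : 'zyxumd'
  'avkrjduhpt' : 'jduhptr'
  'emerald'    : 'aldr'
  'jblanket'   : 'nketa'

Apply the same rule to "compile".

ilep

What's happening: delete the first 3 characters, then move the first character to the end.
Doing the same to "compile": "ilep".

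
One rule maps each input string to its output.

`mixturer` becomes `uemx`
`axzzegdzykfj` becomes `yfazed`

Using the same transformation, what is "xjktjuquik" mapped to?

qixkj

Each output is the input with this applied: keep every other character starting from the first (positions 1st, 3rd, 5th, ...), then move the last 2 characters to the front (rotate right by 2).
Applying both steps to "xjktjuquik": "xkjqi", then "qixkj".
(Check on "axzzegdzykfj": → "azedyf" → "yfazed" ✓)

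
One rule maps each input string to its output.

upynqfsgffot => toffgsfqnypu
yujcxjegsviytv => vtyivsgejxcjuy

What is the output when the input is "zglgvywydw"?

In each case the input is transformed by: reverse the string.
On "zglgvywydw" that produces "wdywyvglgz".

wdywyvglgz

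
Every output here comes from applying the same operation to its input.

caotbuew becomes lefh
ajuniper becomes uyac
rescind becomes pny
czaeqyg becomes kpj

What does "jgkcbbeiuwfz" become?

rnmthk

The transformation: shift every letter 11 places forward in the alphabet (wrapping around), then keep every other character starting from the second (positions 2nd, 4th, 6th, ...).
Applying that to "jgkcbbeiuwfz" gives "rnmthk".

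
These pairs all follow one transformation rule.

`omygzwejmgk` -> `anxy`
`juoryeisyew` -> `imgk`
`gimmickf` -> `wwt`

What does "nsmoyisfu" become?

Each output is the input with this applied: shift every letter 12 places backward in the alphabet (wrapping around), then keep one character in every 3, starting at position 2 (positions 2nd, 5th, 8th, ...).
For "nsmoyisfu", step one produces "bgacmwgti"; step two turns that into "gmt".

gmt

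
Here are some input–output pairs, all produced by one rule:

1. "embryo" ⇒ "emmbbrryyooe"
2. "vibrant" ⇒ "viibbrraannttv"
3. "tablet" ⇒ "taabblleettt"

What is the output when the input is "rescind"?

reesscciinnddr

The rule is to double every character, then move the first character to the end.
So "rescind" becomes "reesscciinnddr".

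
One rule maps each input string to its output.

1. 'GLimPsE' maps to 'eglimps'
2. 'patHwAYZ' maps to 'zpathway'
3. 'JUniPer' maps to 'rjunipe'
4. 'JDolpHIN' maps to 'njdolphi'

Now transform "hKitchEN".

The pattern: move the last character to the front, then convert every letter to lowercase.
Starting from "hKitchEN": after the first operation, "NhKitchE"; after the second, "nhkitche".

nhkitche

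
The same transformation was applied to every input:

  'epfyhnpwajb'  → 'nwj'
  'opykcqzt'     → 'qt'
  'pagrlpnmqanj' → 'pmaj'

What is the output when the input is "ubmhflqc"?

lc

Looking at the pairs, the operation is to keep every other character starting from the second (positions 2nd, 4th, 6th, ...), then delete the first 2 characters.
Working it through for "ubmhflqc": intermediate "bhlc", final "lc".
(Check on "pagrlpnmqanj": → "arpmaj" → "pmaj" ✓)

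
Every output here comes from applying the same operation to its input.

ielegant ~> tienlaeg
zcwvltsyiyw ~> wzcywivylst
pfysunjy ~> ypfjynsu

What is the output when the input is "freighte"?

efrtehig

Each output is the input with this applied: swap the first and last characters, then take characters alternately from the front and the back (1st, last, 2nd, 2nd-last, ...).
"freighte" → "ereightf" → "efrtehig".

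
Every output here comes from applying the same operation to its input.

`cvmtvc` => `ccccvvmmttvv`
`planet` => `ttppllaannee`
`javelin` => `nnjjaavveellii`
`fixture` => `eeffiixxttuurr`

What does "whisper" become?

rrwwhhiissppee

Looking at the pairs, the operation is to double every character, then move the last 2 characters to the front (rotate right by 2).
Applying both steps to "whisper": "wwhhiissppeerr", then "rrwwhhiissppee".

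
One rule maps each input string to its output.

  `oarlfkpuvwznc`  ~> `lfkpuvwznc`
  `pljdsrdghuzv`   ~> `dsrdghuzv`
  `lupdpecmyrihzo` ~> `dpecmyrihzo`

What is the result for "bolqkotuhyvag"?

qkotuhyvag

The transformation: delete the first 3 characters.
"bolqkotuhyvag" → "qkotuhyvag".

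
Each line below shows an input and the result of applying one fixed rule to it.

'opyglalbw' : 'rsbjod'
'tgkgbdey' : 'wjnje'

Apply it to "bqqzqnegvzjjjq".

ettctqhjycm

Rule — delete the last 3 characters, then shift every letter 3 places forward in the alphabet (wrapping around).
"bqqzqnegvzjjjq" → "bqqzqnegvzj" → "ettctqhjycm".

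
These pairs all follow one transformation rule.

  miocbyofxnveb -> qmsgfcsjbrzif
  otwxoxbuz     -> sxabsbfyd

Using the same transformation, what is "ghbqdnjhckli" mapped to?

Each output is the input with this applied: shift every letter 4 places forward in the alphabet (wrapping around).
Doing the same to "ghbqdnjhckli": "klfuhrnlgopm".

klfuhrnlgopm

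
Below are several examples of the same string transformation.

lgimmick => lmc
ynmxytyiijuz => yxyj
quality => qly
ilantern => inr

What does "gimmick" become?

The transformation: keep one character in every 3, starting at position 1 (positions 1st, 4th, 7th, ...).
So "gimmick" becomes "gmk".

gmk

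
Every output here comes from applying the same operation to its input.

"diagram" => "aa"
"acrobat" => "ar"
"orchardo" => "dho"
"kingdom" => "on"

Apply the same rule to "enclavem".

ele

Each output is the input with this applied: reverse the string, then keep one character in every 3, starting at position 2 (positions 2nd, 5th, 8th, ...).
Starting from "enclavem": after the first operation, "mevalcne"; after the second, "ele".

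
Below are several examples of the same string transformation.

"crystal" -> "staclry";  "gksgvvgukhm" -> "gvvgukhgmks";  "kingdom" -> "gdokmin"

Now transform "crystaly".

Each output is the input with this applied: swap the first and last characters, then move the first 3 characters to the end (rotate left by 3).
On "crystaly" that produces "stalcyry".

stalcyry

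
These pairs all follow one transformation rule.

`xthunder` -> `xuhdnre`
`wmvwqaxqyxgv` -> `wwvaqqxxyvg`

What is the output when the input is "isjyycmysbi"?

Each output is the input with this applied: swap each adjacent pair of characters (1↔2, 3↔4, ...), then delete the first character.
Applying both steps to "isjyycmysbi": "siyjcyymbsi", then "iyjcyymbsi".

iyjcyymbsi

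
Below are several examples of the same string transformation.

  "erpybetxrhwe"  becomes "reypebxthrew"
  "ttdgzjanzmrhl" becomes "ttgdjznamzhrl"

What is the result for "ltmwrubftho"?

tlwmurfbhto

The pattern: swap each adjacent pair of characters (1↔2, 3↔4, ...).
"ltmwrubftho" → "tlwmurfbhto".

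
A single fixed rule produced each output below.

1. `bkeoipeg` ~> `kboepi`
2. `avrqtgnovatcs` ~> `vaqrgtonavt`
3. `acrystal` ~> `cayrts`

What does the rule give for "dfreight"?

fdergi

In each case the input is transformed by: delete the last 2 characters, then swap each adjacent pair of characters (1↔2, 3↔4, ...).
On "dfreight": the first step gives "dfreig", and the second then gives "fdergi".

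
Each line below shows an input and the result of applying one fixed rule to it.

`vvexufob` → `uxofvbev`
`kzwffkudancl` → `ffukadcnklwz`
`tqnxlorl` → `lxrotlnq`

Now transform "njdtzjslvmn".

The rule is to move the first 3 characters to the end (rotate left by 3), then swap each adjacent pair of characters (1↔2, 3↔4, ...).
Doing the same to "njdtzjslvmn": "ztsjvlnmjnd".

ztsjvlnmjnd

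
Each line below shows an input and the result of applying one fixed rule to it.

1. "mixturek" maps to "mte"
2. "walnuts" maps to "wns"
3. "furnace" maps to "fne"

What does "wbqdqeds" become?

The rule is to keep one character in every 3, starting at position 1 (positions 1st, 4th, 7th, ...).
For "wbqdqeds" the result is "wdd".

wdd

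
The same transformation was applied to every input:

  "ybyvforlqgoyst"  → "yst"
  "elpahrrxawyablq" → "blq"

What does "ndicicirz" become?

The pattern: keep only the last 3 characters.
For "ndicicirz" the result is "irz".

irz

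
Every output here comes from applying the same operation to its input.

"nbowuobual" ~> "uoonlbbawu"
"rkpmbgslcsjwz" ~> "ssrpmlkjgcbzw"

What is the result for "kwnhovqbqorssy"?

vssrqqoonkhbyw

The pattern: sort the characters into reverse alphabetical order, then move the first 2 characters to the end (rotate left by 2).
"kwnhovqbqorssy" → "ywvssrqqoonkhb" → "vssrqqoonkhbyw".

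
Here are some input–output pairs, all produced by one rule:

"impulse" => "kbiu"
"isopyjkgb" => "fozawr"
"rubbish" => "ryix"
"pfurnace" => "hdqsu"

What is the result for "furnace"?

dqsu

The pattern: shift every letter 10 places backward in the alphabet (wrapping around), then delete the first 3 characters.
Applying both steps to "furnace": "vkhdqsu", then "dqsu".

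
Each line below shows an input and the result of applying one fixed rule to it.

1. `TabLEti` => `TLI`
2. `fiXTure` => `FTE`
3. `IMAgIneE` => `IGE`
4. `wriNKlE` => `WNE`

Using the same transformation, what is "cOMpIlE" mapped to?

CPE

The pattern: keep one character in every 3, starting at position 1 (positions 1st, 4th, 7th, ...), then convert every letter to uppercase.
"cOMpIlE" → "cpE" → "CPE".
(Check on "IMAgIneE": → "Ige" → "IGE" ✓)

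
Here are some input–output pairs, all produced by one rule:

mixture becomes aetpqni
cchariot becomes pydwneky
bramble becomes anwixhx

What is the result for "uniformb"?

Rule — shift every letter 4 places backward in the alphabet (wrapping around), then swap the first and last characters.
Working it through for "uniformb": intermediate "qjebknix", final "xjebkniq".

xjebkniq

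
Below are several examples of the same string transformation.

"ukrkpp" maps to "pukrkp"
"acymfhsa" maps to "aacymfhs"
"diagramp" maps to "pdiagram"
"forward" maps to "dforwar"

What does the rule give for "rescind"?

drescin

The pattern: move the last character to the front.
For "rescind" the result is "drescin".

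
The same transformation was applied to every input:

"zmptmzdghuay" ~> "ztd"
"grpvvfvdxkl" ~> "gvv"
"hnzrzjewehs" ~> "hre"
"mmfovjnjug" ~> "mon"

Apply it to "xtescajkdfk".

What's happening: delete the last 3 characters, then keep one character in every 3, starting at position 1 (positions 1st, 4th, 7th, ...).
Starting from "xtescajkdfk": after the first operation, "xtescajk"; after the second, "xsj".

xsj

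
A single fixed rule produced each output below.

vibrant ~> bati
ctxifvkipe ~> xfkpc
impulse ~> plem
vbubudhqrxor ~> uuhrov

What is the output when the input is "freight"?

egtr

The transformation: move the first 2 characters to the end (rotate left by 2), then keep every other character starting from the first (positions 1st, 3rd, 5th, ...).
For "freight", step one produces "eightfr"; step two turns that into "egtr".
(Check on "vibrant": → "brantvi" → "bati" ✓)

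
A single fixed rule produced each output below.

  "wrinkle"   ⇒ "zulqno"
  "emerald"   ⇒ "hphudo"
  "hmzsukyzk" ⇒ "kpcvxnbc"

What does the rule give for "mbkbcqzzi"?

What's happening: delete the last character, then shift every letter 3 places forward in the alphabet (wrapping around).
Starting from "mbkbcqzzi": after the first operation, "mbkbcqzz"; after the second, "peneftcc".

peneftcc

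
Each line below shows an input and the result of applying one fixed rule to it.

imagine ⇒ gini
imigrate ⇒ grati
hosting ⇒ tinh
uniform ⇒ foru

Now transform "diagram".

The pattern: swap the first and last characters, then delete the first 3 characters.
Applying both steps to "diagram": "miagrad", then "grad".

grad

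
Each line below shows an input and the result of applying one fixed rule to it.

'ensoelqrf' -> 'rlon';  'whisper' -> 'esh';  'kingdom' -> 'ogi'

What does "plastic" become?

isl

What's happening: keep every other character starting from the second (positions 2nd, 4th, 6th, ...), then reverse the string.
On "plastic": the first step gives "lsi", and the second then gives "isl".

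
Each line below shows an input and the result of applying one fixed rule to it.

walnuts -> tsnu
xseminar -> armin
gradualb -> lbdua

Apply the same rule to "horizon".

oniz

Each output is the input with this applied: delete the first 3 characters, then move the last 2 characters to the front (rotate right by 2).
Starting from "horizon": after the first operation, "izon"; after the second, "oniz".
(Check on "xseminar": → "minar" → "armin" ✓)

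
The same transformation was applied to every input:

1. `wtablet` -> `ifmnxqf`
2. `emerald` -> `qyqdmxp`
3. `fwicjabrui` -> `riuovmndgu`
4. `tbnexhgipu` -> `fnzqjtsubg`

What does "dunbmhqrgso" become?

What's happening: shift every letter 12 places forward in the alphabet (wrapping around).
"dunbmhqrgso" → "pgznytcdsea".

pgznytcdsea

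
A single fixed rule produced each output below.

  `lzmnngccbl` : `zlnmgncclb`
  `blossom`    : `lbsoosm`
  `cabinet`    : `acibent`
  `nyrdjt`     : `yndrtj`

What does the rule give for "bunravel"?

ubrnvale

Each output is the input with this applied: swap each adjacent pair of characters (1↔2, 3↔4, ...).
Applying that to "bunravel" gives "ubrnvale".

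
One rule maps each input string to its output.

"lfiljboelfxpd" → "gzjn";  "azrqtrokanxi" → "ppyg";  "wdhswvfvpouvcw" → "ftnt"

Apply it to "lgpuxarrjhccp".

nyha

The rule is to keep one character in every 3, starting at position 3 (positions 3rd, 6th, 9th, ...), then shift every letter 2 places backward in the alphabet (wrapping around).
On "lgpuxarrjhccp": the first step gives "pajc", and the second then gives "nyha".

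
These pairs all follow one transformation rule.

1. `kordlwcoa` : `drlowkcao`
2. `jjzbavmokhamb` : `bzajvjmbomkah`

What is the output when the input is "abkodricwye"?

okdbraiecyw

Each output is the input with this applied: move the first 3 characters to the end (rotate left by 3), then take characters alternately from the front and the back (1st, last, 2nd, 2nd-last, ...).
Doing the same to "abkodricwye": "okdbraiecyw".
(Check on "kordlwcoa": → "dlwcoakor" → "drlowkcao" ✓)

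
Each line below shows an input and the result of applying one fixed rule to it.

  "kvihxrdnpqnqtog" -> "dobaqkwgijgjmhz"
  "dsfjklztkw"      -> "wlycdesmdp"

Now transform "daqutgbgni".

What's happening: shift every letter 7 places backward in the alphabet (wrapping around).
For "daqutgbgni" the result is "wtjnmzuzgb".

wtjnmzuzgb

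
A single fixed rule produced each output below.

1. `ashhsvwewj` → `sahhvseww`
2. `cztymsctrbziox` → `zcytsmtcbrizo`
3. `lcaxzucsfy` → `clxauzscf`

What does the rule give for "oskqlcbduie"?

The pattern: delete the last character, then swap each adjacent pair of characters (1↔2, 3↔4, ...).
On "oskqlcbduie": the first step gives "oskqlcbdui", and the second then gives "soqkcldbiu".

soqkcldbiu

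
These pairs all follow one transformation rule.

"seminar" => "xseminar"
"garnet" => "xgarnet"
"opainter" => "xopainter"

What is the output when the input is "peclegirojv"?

Looking at the pairs, the operation is to prepend "x".
On "peclegirojv" that produces "xpeclegirojv".

xpeclegirojv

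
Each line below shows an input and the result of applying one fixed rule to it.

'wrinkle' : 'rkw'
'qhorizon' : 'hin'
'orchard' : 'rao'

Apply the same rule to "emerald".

mae

In each case the input is transformed by: move the first character to the end, then keep one character in every 3, starting at position 1 (positions 1st, 4th, 7th, ...).
Applying both steps to "emerald": "meralde", then "mae".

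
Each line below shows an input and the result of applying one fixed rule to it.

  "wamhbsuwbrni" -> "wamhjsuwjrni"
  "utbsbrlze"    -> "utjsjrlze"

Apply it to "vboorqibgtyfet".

vjoorqijgtyfet

Rule — replace every "b" with "j".
Doing the same to "vboorqibgtyfet": "vjoorqijgtyfet".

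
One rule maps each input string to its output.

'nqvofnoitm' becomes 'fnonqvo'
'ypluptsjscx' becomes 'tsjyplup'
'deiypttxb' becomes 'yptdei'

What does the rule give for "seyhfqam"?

yhfse

What's happening: delete the last 3 characters, then move the last 3 characters to the front (rotate right by 3).
Applying both steps to "seyhfqam": "seyhf", then "yhfse".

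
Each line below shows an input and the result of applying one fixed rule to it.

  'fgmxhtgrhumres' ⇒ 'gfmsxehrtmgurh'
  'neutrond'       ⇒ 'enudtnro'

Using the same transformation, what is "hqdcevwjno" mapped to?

qhdocnejvw

Looking at the pairs, the operation is to move the first character to the end, then take characters alternately from the front and the back (1st, last, 2nd, 2nd-last, ...).
Starting from "hqdcevwjno": after the first operation, "qdcevwjnoh"; after the second, "qhdocnejvw".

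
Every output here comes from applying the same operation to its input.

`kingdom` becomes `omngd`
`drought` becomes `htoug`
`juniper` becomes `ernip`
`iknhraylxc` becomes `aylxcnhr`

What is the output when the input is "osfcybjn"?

What's happening: delete the first 2 characters, then move the first 3 characters to the end (rotate left by 3).
Working it through for "osfcybjn": intermediate "fcybjn", final "bjnfcy".

bjnfcy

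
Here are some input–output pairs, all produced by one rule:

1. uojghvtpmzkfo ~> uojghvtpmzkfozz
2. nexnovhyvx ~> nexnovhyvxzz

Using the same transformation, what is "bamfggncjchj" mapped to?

The transformation: append "zz".
Applying that to "bamfggncjchj" gives "bamfggncjchjzz".

bamfggncjchjzz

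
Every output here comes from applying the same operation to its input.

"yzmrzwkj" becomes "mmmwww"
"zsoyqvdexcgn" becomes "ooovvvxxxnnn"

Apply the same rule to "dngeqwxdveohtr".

The rule is to keep one character in every 3, starting at position 3 (positions 3rd, 6th, 9th, ...), then repeat every character 3 times.
"dngeqwxdveohtr" → "gwvh" → "gggwwwvvvhhh".

gggwwwvvvhhh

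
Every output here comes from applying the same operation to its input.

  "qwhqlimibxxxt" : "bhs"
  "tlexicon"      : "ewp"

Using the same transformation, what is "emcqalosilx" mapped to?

The rule is to shift every letter 11 places forward in the alphabet (wrapping around), then keep only the first 3 characters.
On "emcqalosilx" that produces "pxn".

pxn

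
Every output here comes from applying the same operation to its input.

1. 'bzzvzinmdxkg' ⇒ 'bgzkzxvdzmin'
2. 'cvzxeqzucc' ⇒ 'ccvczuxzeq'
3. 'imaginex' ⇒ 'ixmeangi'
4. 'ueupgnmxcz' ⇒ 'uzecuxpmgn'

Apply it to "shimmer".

srheimm

The transformation: take characters alternately from the front and the back (1st, last, 2nd, 2nd-last, ...).
Applying that to "shimmer" gives "srheimm".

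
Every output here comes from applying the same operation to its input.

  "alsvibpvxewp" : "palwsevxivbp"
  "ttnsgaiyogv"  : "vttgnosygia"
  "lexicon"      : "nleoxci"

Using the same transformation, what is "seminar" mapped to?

rseamni

The rule is to swap the first and last characters, then take characters alternately from the front and the back (1st, last, 2nd, 2nd-last, ...).
Working it through for "seminar": intermediate "reminas", final "rseamni".
(Check on "lexicon": → "nexicol" → "nleoxci" ✓)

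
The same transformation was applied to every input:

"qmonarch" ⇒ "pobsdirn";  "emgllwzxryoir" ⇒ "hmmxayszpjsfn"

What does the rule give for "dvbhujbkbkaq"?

The transformation: move the first 2 characters to the end (rotate left by 2), then shift every letter 1 place forward in the alphabet (wrapping around).
For "dvbhujbkbkaq", step one produces "bhujbkbkaqdv"; step two turns that into "civkclclbrew".
(Check on "qmonarch": → "onarchqm" → "pobsdirn" ✓)

civkclclbrew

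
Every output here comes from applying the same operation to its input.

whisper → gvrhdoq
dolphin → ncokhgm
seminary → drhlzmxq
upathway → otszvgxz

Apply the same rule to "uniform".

mtehqnl

In each case the input is transformed by: swap each adjacent pair of characters (1↔2, 3↔4, ...), then shift every letter 1 place backward in the alphabet (wrapping around).
Applying both steps to "uniform": "nufirom", then "mtehqnl".
(Check on "upathway": → "putawhya" → "otszvgxz" ✓)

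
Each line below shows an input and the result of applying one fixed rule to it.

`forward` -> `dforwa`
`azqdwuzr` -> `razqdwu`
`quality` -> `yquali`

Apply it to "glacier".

rglaci

Looking at the pairs, the operation is to move the last 2 characters to the front (rotate right by 2), then delete the first character.
"glacier" → "erglaci" → "rglaci".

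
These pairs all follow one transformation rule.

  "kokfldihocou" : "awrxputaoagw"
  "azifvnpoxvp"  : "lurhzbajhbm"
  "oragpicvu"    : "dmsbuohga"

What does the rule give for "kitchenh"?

ufotqztw

In each case the input is transformed by: shift every letter 12 places forward in the alphabet (wrapping around), then move the first character to the end.
For "kitchenh", step one produces "wufotqzt"; step two turns that into "ufotqztw".
(Check on "oragpicvu": → "admsbuohg" → "dmsbuohga" ✓)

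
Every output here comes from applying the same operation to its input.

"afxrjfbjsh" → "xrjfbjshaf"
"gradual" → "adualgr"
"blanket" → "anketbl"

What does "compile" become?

mpileco

The pattern: move the first 2 characters to the end (rotate left by 2).
For "compile" the result is "mpileco".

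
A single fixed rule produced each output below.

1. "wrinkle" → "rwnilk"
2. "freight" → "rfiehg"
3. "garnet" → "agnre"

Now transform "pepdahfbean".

epdphabfae

The pattern: delete the last character, then swap each adjacent pair of characters (1↔2, 3↔4, ...).
Applying both steps to "pepdahfbean": "pepdahfbea", then "epdphabfae".
(Check on "wrinkle": → "wrinkl" → "rwnilk" ✓)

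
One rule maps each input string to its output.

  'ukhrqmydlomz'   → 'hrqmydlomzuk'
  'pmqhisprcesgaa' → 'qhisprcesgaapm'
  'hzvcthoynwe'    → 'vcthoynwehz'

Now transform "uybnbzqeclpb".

bnbzqeclpbuy

The transformation: move the first 2 characters to the end (rotate left by 2).
For "uybnbzqeclpb" the result is "bnbzqeclpbuy".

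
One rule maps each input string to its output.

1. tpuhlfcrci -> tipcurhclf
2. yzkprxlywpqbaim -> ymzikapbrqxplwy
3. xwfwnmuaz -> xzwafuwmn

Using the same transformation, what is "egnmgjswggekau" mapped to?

What's happening: take characters alternately from the front and the back (1st, last, 2nd, 2nd-last, ...).
Doing the same to "egnmgjswggekau": "eugankmeggjgsw".

eugankmeggjgsw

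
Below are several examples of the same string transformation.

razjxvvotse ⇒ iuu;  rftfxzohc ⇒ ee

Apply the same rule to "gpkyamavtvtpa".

ouuo

Each output is the input with this applied: shift every letter 1 place backward in the alphabet (wrapping around), then keep only the vowels.
Applying both steps to "gpkyamavtvtpa": "fojxzlzususoz", then "ouuo".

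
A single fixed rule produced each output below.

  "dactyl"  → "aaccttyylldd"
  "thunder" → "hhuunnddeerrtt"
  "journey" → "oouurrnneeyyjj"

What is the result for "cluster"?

lluusstteerrcc

In each case the input is transformed by: move the first character to the end, then double every character.
"cluster" → "lluusstteerrcc".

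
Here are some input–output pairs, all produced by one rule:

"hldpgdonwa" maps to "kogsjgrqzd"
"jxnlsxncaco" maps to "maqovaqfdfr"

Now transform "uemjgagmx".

xhpmjdjpa

Each output is the input with this applied: shift every letter 3 places forward in the alphabet (wrapping around).
"uemjgagmx" → "xhpmjdjpa".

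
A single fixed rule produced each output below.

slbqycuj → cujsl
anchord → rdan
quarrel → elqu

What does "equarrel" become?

In each case the input is transformed by: move the first 2 characters to the end (rotate left by 2), then delete the first 3 characters.
Applying both steps to "equarrel": "uarreleq", then "releq".

releq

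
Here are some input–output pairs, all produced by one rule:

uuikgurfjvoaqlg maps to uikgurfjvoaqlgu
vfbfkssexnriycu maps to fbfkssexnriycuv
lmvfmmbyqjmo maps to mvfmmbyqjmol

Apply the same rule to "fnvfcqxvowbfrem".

nvfcqxvowbfremf

The rule is to move the first character to the end.
Doing the same to "fnvfcqxvowbfrem": "nvfcqxvowbfremf".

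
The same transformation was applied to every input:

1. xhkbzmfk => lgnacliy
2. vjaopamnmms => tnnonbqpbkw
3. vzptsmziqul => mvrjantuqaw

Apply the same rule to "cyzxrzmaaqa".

brbbnasyazd

The transformation: shift every letter 1 place forward in the alphabet (wrapping around), then reverse the string.
Applying both steps to "cyzxrzmaaqa": "dzaysanbbrb", then "brbbnasyazd".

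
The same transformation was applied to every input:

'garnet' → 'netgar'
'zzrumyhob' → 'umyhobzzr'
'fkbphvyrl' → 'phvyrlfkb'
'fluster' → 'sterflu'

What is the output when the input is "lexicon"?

iconlex

In each case the input is transformed by: move the first 3 characters to the end (rotate left by 3).
So "lexicon" becomes "iconlex".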